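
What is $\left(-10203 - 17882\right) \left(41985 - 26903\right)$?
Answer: $-423577970$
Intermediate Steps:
$\left(-10203 - 17882\right) \left(41985 - 26903\right) = - 28085 \left(41985 - 26903\right) = \left(-28085\right) 15082 = -423577970$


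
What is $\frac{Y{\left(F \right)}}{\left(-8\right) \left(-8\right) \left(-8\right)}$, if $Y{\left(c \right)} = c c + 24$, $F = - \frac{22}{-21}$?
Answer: $- \frac{2767}{56448} \approx -0.049019$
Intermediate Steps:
$F = \frac{22}{21}$ ($F = \left(-22\right) \left(- \frac{1}{21}\right) = \frac{22}{21} \approx 1.0476$)
$Y{\left(c \right)} = 24 + c^{2}$ ($Y{\left(c \right)} = c^{2} + 24 = 24 + c^{2}$)
$\frac{Y{\left(F \right)}}{\left(-8\right) \left(-8\right) \left(-8\right)} = \frac{24 + \left(\frac{22}{21}\right)^{2}}{\left(-8\right) \left(-8\right) \left(-8\right)} = \frac{24 + \frac{484}{441}}{64 \left(-8\right)} = \frac{11068}{441 \left(-512\right)} = \frac{11068}{441} \left(- \frac{1}{512}\right) = - \frac{2767}{56448}$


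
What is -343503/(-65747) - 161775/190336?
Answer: 54744766083/12514020992 ≈ 4.3747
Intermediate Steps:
-343503/(-65747) - 161775/190336 = -343503*(-1/65747) - 161775*1/190336 = 343503/65747 - 161775/190336 = 54744766083/12514020992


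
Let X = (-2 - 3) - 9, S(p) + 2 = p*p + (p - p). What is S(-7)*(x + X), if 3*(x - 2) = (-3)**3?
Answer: -987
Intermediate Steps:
x = -7 (x = 2 + (1/3)*(-3)**3 = 2 + (1/3)*(-27) = 2 - 9 = -7)
S(p) = -2 + p**2 (S(p) = -2 + (p*p + (p - p)) = -2 + (p**2 + 0) = -2 + p**2)
X = -14 (X = -5 - 9 = -14)
S(-7)*(x + X) = (-2 + (-7)**2)*(-7 - 14) = (-2 + 49)*(-21) = 47*(-21) = -987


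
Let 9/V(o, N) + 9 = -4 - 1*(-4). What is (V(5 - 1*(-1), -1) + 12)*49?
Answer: 539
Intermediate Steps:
V(o, N) = -1 (V(o, N) = 9/(-9 + (-4 - 1*(-4))) = 9/(-9 + (-4 + 4)) = 9/(-9 + 0) = 9/(-9) = 9*(-⅑) = -1)
(V(5 - 1*(-1), -1) + 12)*49 = (-1 + 12)*49 = 11*49 = 539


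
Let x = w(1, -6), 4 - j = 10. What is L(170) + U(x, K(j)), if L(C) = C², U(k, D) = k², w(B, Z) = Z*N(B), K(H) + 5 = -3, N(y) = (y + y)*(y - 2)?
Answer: 29044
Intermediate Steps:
N(y) = 2*y*(-2 + y) (N(y) = (2*y)*(-2 + y) = 2*y*(-2 + y))
j = -6 (j = 4 - 1*10 = 4 - 10 = -6)
K(H) = -8 (K(H) = -5 - 3 = -8)
w(B, Z) = 2*B*Z*(-2 + B) (w(B, Z) = Z*(2*B*(-2 + B)) = 2*B*Z*(-2 + B))
x = 12 (x = 2*1*(-6)*(-2 + 1) = 2*1*(-6)*(-1) = 12)
L(170) + U(x, K(j)) = 170² + 12² = 28900 + 144 = 29044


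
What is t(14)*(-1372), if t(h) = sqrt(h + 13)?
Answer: -4116*sqrt(3) ≈ -7129.1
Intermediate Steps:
t(h) = sqrt(13 + h)
t(14)*(-1372) = sqrt(13 + 14)*(-1372) = sqrt(27)*(-1372) = (3*sqrt(3))*(-1372) = -4116*sqrt(3)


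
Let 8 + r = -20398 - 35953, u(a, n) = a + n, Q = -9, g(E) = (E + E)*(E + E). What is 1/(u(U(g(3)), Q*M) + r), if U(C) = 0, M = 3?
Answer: -1/56386 ≈ -1.7735e-5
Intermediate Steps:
g(E) = 4*E² (g(E) = (2*E)*(2*E) = 4*E²)
r = -56359 (r = -8 + (-20398 - 35953) = -8 - 56351 = -56359)
1/(u(U(g(3)), Q*M) + r) = 1/((0 - 9*3) - 56359) = 1/((0 - 27) - 56359) = 1/(-27 - 56359) = 1/(-56386) = -1/56386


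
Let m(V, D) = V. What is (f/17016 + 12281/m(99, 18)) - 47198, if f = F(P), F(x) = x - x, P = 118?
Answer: -4660321/99 ≈ -47074.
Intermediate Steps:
F(x) = 0
f = 0
(f/17016 + 12281/m(99, 18)) - 47198 = (0/17016 + 12281/99) - 47198 = (0*(1/17016) + 12281*(1/99)) - 47198 = (0 + 12281/99) - 47198 = 12281/99 - 47198 = -4660321/99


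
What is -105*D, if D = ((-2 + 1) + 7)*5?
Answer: -3150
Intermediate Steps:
D = 30 (D = (-1 + 7)*5 = 6*5 = 30)
-105*D = -105*30 = -3150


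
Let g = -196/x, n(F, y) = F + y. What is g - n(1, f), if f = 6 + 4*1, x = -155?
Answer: -1509/155 ≈ -9.7355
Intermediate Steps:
f = 10 (f = 6 + 4 = 10)
g = 196/155 (g = -196/(-155) = -196*(-1/155) = 196/155 ≈ 1.2645)
g - n(1, f) = 196/155 - (1 + 10) = 196/155 - 1*11 = 196/155 - 11 = -1509/155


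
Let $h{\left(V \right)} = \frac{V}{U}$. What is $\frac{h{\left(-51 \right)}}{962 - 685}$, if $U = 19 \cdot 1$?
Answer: $- \frac{51}{5263} \approx -0.0096903$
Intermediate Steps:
$U = 19$
$h{\left(V \right)} = \frac{V}{19}$
$\frac{h{\left(-51 \right)}}{962 - 685} = \frac{\frac{1}{19} \left(-51\right)}{962 - 685} = - \frac{51}{19 \cdot 277} = \left(- \frac{51}{19}\right) \frac{1}{277} = - \frac{51}{5263}$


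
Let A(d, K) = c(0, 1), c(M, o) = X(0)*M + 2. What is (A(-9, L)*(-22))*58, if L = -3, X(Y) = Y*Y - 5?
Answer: -2552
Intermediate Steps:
X(Y) = -5 + Y**2 (X(Y) = Y**2 - 5 = -5 + Y**2)
c(M, o) = 2 - 5*M (c(M, o) = (-5 + 0**2)*M + 2 = (-5 + 0)*M + 2 = -5*M + 2 = 2 - 5*M)
A(d, K) = 2 (A(d, K) = 2 - 5*0 = 2 + 0 = 2)
(A(-9, L)*(-22))*58 = (2*(-22))*58 = -44*58 = -2552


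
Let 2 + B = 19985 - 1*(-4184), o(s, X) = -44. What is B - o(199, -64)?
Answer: 24211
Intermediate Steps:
B = 24167 (B = -2 + (19985 - 1*(-4184)) = -2 + (19985 + 4184) = -2 + 24169 = 24167)
B - o(199, -64) = 24167 - 1*(-44) = 24167 + 44 = 24211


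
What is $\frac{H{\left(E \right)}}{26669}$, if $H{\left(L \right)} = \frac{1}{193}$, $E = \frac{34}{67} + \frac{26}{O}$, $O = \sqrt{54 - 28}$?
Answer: $\frac{1}{5147117} \approx 1.9428 \cdot 10^{-7}$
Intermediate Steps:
$O = \sqrt{26} \approx 5.099$
$E = \frac{34}{67} + \sqrt{26}$ ($E = \frac{34}{67} + \frac{26}{\sqrt{26}} = 34 \cdot \frac{1}{67} + 26 \frac{\sqrt{26}}{26} = \frac{34}{67} + \sqrt{26} \approx 5.6065$)
$H{\left(L \right)} = \frac{1}{193}$
$\frac{H{\left(E \right)}}{26669} = \frac{1}{193 \cdot 26669} = \frac{1}{193} \cdot \frac{1}{26669} = \frac{1}{5147117}$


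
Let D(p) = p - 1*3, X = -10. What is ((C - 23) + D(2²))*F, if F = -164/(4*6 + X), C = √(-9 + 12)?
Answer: 1804/7 - 82*√3/7 ≈ 237.42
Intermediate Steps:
C = √3 ≈ 1.7320
D(p) = -3 + p (D(p) = p - 3 = -3 + p)
F = -82/7 (F = -164/(4*6 - 10) = -164/(24 - 10) = -164/14 = -164*1/14 = -82/7 ≈ -11.714)
((C - 23) + D(2²))*F = ((√3 - 23) + (-3 + 2²))*(-82/7) = ((-23 + √3) + (-3 + 4))*(-82/7) = ((-23 + √3) + 1)*(-82/7) = (-22 + √3)*(-82/7) = 1804/7 - 82*√3/7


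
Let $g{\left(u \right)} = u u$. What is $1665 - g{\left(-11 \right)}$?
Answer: $1544$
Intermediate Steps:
$g{\left(u \right)} = u^{2}$
$1665 - g{\left(-11 \right)} = 1665 - \left(-11\right)^{2} = 1665 - 121 = 1544$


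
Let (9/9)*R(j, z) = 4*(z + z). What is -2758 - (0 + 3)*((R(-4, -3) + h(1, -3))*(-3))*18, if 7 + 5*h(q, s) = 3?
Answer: -33878/5 ≈ -6775.6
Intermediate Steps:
h(q, s) = -⅘ (h(q, s) = -7/5 + (⅕)*3 = -7/5 + ⅗ = -⅘)
R(j, z) = 8*z (R(j, z) = 4*(z + z) = 4*(2*z) = 8*z)
-2758 - (0 + 3)*((R(-4, -3) + h(1, -3))*(-3))*18 = -2758 - (0 + 3)*((8*(-3) - ⅘)*(-3))*18 = -2758 - 3*((-24 - ⅘)*(-3))*18 = -2758 - 3*(-124/5*(-3))*18 = -2758 - 3*(372/5)*18 = -2758 - 1116*18/5 = -2758 - 1*20088/5 = -2758 - 20088/5 = -33878/5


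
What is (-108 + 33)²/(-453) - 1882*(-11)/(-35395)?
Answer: -69491627/5344645 ≈ -13.002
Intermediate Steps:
(-108 + 33)²/(-453) - 1882*(-11)/(-35395) = (-75)²*(-1/453) + 20702*(-1/35395) = 5625*(-1/453) - 20702/35395 = -1875/151 - 20702/35395 = -69491627/5344645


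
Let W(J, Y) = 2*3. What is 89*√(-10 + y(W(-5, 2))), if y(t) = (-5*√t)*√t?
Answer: 178*I*√10 ≈ 562.89*I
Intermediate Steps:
W(J, Y) = 6
y(t) = -5*t
89*√(-10 + y(W(-5, 2))) = 89*√(-10 - 5*6) = 89*√(-10 - 30) = 89*√(-40) = 89*(2*I*√10) = 178*I*√10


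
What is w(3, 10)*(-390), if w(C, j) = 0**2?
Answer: 0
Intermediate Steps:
w(C, j) = 0
w(3, 10)*(-390) = 0*(-390) = 0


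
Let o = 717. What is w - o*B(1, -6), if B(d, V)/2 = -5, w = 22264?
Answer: 29434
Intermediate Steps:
B(d, V) = -10 (B(d, V) = 2*(-5) = -10)
w - o*B(1, -6) = 22264 - 717*(-10) = 22264 - 1*(-7170) = 22264 + 7170 = 29434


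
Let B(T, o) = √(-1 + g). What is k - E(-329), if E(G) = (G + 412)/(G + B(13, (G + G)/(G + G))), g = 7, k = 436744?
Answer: 47271014147/108235 + 83*√6/108235 ≈ 4.3674e+5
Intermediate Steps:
B(T, o) = √6 (B(T, o) = √(-1 + 7) = √6)
E(G) = (412 + G)/(G + √6) (E(G) = (G + 412)/(G + √6) = (412 + G)/(G + √6))
k - E(-329) = 436744 - (412 - 329)/(-329 + √6) = 436744 - 83/(-329 + √6)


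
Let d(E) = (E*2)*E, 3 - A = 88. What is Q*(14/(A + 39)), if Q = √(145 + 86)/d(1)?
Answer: -7*√231/46 ≈ -2.3128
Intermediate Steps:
A = -85 (A = 3 - 1*88 = 3 - 88 = -85)
d(E) = 2*E² (d(E) = (2*E)*E = 2*E²)
Q = √231/2 (Q = √(145 + 86)/((2*1²)) = √231/((2*1)) = √231/2 ≈ 7.5993)
Q*(14/(A + 39)) = (√231/2)*(14/(-85 + 39)) = (√231/2)*(14/(-46)) = (√231/2)*(-1/46*14) = (√231/2)*(-7/23) = -7*√231/46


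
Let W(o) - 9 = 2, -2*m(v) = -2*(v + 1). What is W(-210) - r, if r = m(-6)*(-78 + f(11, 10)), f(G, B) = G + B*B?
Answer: 176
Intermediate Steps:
m(v) = 1 + v (m(v) = -(-1)*(v + 1) = -(-1)*(1 + v) = -(-2 - 2*v)/2 = 1 + v)
W(o) = 11 (W(o) = 9 + 2 = 11)
f(G, B) = G + B²
r = -165 (r = (1 - 6)*(-78 + (11 + 10²)) = -5*(-78 + (11 + 100)) = -5*(-78 + 111) = -5*33 = -165)
W(-210) - r = 11 - 1*(-165) = 11 + 165 = 176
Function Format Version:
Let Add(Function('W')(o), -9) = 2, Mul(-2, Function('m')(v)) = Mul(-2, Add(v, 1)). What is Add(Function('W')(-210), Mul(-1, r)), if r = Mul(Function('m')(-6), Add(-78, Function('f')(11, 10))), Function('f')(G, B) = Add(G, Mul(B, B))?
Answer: 176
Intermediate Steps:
Function('m')(v) = Add(1, v) (Function('m')(v) = Mul(Rational(-1, 2), Mul(-2, Add(v, 1))) = Mul(Rational(-1, 2), Mul(-2, Add(1, v))) = Mul(Rational(-1, 2), Add(-2, Mul(-2, v))) = Add(1, v))
Function('W')(o) = 11 (Function('W')(o) = Add(9, 2) = 11)
Function('f')(G, B) = Add(G, Pow(B, 2))
r = -165 (r = Mul(Add(1, -6), Add(-78, Add(11, Pow(10, 2)))) = Mul(-5, Add(-78, Add(11, 100))) = Mul(-5, Add(-78, 111)) = Mul(-5, 33) = -165)
Add(Function('W')(-210), Mul(-1, r)) = Add(11, Mul(-1, -165)) = Add(11, 165) = 176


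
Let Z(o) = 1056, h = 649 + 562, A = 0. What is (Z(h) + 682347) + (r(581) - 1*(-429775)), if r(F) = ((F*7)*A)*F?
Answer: 1113178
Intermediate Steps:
h = 1211
r(F) = 0 (r(F) = ((F*7)*0)*F = ((7*F)*0)*F = 0*F = 0)
(Z(h) + 682347) + (r(581) - 1*(-429775)) = (1056 + 682347) + (0 - 1*(-429775)) = 683403 + (0 + 429775) = 683403 + 429775 = 1113178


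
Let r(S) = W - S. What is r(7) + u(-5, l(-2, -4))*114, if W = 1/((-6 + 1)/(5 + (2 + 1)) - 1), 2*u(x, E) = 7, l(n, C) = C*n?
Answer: 5088/13 ≈ 391.38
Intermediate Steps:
u(x, E) = 7/2 (u(x, E) = (½)*7 = 7/2)
W = -8/13 (W = 1/(-5/(5 + 3) - 1) = 1/(-5/8 - 1) = 1/(-13/8) = -8/13 ≈ -0.61539)
r(S) = -8/13 - S
r(7) + u(-5, l(-2, -4))*114 = (-8/13 - 1*7) + (7/2)*114 = (-8/13 - 7) + 399 = -99/13 + 399 = 5088/13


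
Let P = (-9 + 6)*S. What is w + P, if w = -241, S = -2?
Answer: -235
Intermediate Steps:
P = 6 (P = (-9 + 6)*(-2) = -3*(-2) = 6)
w + P = -241 + 6 = -235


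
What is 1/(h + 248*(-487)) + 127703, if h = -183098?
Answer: 38805621421/303874 ≈ 1.2770e+5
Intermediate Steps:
1/(h + 248*(-487)) + 127703 = 1/(-183098 + 248*(-487)) + 127703 = 1/(-183098 - 120776) + 127703 = 1/(-303874) + 127703 = -1/303874 + 127703 = 38805621421/303874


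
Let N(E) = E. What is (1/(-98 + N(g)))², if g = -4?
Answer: 1/10404 ≈ 9.6117e-5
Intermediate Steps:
(1/(-98 + N(g)))² = (1/(-98 - 4))² = (1/(-102))² = (-1/102)² = 1/10404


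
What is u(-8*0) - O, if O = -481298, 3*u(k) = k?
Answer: 481298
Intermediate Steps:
u(k) = k/3
u(-8*0) - O = (-8*0)/3 - 1*(-481298) = (⅓)*0 + 481298 = 0 + 481298 = 481298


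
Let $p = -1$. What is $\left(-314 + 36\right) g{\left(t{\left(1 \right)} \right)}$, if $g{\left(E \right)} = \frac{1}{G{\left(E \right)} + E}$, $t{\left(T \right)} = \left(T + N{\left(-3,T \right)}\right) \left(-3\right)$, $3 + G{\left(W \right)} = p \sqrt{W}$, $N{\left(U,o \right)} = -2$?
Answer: $\frac{278 \sqrt{3}}{3} \approx 160.5$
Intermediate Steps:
$G{\left(W \right)} = -3 - \sqrt{W}$
$t{\left(T \right)} = 6 - 3 T$ ($t{\left(T \right)} = \left(T - 2\right) \left(-3\right) = \left(-2 + T\right) \left(-3\right) = 6 - 3 T$)
$g{\left(E \right)} = \frac{1}{-3 + E - \sqrt{E}}$ ($g{\left(E \right)} = \frac{1}{\left(-3 - \sqrt{E}\right) + E} = \frac{1}{-3 + E - \sqrt{E}}$)
$\left(-314 + 36\right) g{\left(t{\left(1 \right)} \right)} = \frac{-314 + 36}{-3 + \left(6 - 3\right) - \sqrt{6 - 3}} = - \frac{278}{-3 + \left(6 - 3\right) - \sqrt{6 - 3}} = - \frac{278}{-3 + 3 - \sqrt{3}} = - \frac{278}{\left(-1\right) \sqrt{3}} = - 278 \left(- \frac{\sqrt{3}}{3}\right) = \frac{278 \sqrt{3}}{3}$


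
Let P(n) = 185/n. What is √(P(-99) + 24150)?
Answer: √26297315/33 ≈ 155.40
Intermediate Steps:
√(P(-99) + 24150) = √(185/(-99) + 24150) = √(185*(-1/99) + 24150) = √(-185/99 + 24150) = √(2390665/99) = √26297315/33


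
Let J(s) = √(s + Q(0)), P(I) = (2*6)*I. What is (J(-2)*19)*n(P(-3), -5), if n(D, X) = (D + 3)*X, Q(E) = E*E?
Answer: 3135*I*√2 ≈ 4433.6*I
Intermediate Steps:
P(I) = 12*I
Q(E) = E²
J(s) = √s (J(s) = √(s + 0²) = √(s + 0) = √s)
n(D, X) = X*(3 + D) (n(D, X) = (3 + D)*X = X*(3 + D))
(J(-2)*19)*n(P(-3), -5) = (√(-2)*19)*(-5*(3 + 12*(-3))) = ((I*√2)*19)*(-5*(3 - 36)) = (19*I*√2)*(-5*(-33)) = (19*I*√2)*165 = 3135*I*√2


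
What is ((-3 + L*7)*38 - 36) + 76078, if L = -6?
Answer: 74332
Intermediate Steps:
((-3 + L*7)*38 - 36) + 76078 = ((-3 - 6*7)*38 - 36) + 76078 = ((-3 - 42)*38 - 36) + 76078 = (-45*38 - 36) + 76078 = (-1710 - 36) + 76078 = -1746 + 76078 = 74332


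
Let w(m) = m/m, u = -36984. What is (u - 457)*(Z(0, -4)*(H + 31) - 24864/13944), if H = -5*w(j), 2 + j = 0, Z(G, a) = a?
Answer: 328731980/83 ≈ 3.9606e+6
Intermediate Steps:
j = -2 (j = -2 + 0 = -2)
w(m) = 1
H = -5 (H = -5*1 = -5)
(u - 457)*(Z(0, -4)*(H + 31) - 24864/13944) = (-36984 - 457)*(-4*(-5 + 31) - 24864/13944) = -37441*(-4*26 - 24864*1/13944) = -37441*(-104 - 148/83) = -37441*(-8780/83) = 328731980/83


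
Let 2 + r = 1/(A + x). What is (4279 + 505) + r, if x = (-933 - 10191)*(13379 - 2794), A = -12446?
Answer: 563128253051/117759986 ≈ 4782.0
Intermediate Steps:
x = -117747540 (x = -11124*10585 = -117747540)
r = -235519973/117759986 (r = -2 + 1/(-12446 - 117747540) = -2 + 1/(-117759986) = -2 - 1/117759986 = -235519973/117759986 ≈ -2.0000)
(4279 + 505) + r = (4279 + 505) - 235519973/117759986 = 4784 - 235519973/117759986 = 563128253051/117759986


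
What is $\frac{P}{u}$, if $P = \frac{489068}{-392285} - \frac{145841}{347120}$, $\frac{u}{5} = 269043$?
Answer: $- \frac{45395304169}{36635577023475600} \approx -1.2391 \cdot 10^{-6}$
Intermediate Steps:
$u = 1345215$ ($u = 5 \cdot 269043 = 1345215$)
$P = - \frac{45395304169}{27233993840}$ ($P = 489068 \left(- \frac{1}{392285}\right) - \frac{145841}{347120} = - \frac{489068}{392285} - \frac{145841}{347120} = - \frac{45395304169}{27233993840} \approx -1.6669$)
$\frac{P}{u} = - \frac{45395304169}{27233993840 \cdot 1345215} = \left(- \frac{45395304169}{27233993840}\right) \frac{1}{1345215} = - \frac{45395304169}{36635577023475600}$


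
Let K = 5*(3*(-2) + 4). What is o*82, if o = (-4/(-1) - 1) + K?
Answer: -574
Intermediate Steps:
K = -10 (K = 5*(-6 + 4) = 5*(-2) = -10)
o = -7 (o = (-4/(-1) - 1) - 10 = (-4*(-1) - 1) - 10 = (4 - 1) - 10 = 3 - 10 = -7)
o*82 = -7*82 = -574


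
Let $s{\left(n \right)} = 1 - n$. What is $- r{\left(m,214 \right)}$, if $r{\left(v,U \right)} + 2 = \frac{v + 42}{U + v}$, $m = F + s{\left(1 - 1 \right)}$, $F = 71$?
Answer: $\frac{229}{143} \approx 1.6014$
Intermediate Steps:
$m = 72$ ($m = 71 + \left(1 - \left(1 - 1\right)\right) = 71 + \left(1 - 0\right) = 71 + \left(1 + 0\right) = 71 + 1 = 72$)
$r{\left(v,U \right)} = -2 + \frac{42 + v}{U + v}$ ($r{\left(v,U \right)} = -2 + \frac{v + 42}{U + v} = -2 + \frac{42 + v}{U + v}$)
$- r{\left(m,214 \right)} = - \frac{42 - 72 - 428}{214 + 72} = - \frac{42 - 72 - 428}{286} = - \frac{-458}{286} = \left(-1\right) \left(- \frac{229}{143}\right) = \frac{229}{143}$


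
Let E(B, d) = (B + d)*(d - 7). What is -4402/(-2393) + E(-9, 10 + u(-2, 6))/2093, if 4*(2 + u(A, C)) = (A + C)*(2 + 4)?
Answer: 1328163/715507 ≈ 1.8563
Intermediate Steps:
u(A, C) = -2 + 3*A/2 + 3*C/2 (u(A, C) = -2 + ((A + C)*(2 + 4))/4 = -2 + ((A + C)*6)/4 = -2 + (6*A + 6*C)/4 = -2 + (3*A/2 + 3*C/2) = -2 + 3*A/2 + 3*C/2)
E(B, d) = (-7 + d)*(B + d) (E(B, d) = (B + d)*(-7 + d) = (-7 + d)*(B + d))
-4402/(-2393) + E(-9, 10 + u(-2, 6))/2093 = -4402/(-2393) + ((10 + (-2 + (3/2)*(-2) + (3/2)*6))² - 7*(-9) - 7*(10 + (-2 + (3/2)*(-2) + (3/2)*6)) - 9*(10 + (-2 + (3/2)*(-2) + (3/2)*6)))/2093 = -4402*(-1/2393) + ((10 + (-2 - 3 + 9))² + 63 - 7*(10 + (-2 - 3 + 9)) - 9*(10 + (-2 - 3 + 9)))*(1/2093) = 4402/2393 + ((10 + 4)² + 63 - 7*(10 + 4) - 9*(10 + 4))*(1/2093) = 4402/2393 + (14² + 63 - 7*14 - 9*14)*(1/2093) = 4402/2393 + (196 + 63 - 98 - 126)*(1/2093) = 4402/2393 + 35*(1/2093) = 4402/2393 + 5/299 = 1328163/715507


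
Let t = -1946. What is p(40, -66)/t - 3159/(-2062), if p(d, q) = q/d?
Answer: 61508163/40126520 ≈ 1.5329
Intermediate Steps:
p(40, -66)/t - 3159/(-2062) = -66/40/(-1946) - 3159/(-2062) = -66*1/40*(-1/1946) - 3159*(-1/2062) = -33/20*(-1/1946) + 3159/2062 = 33/38920 + 3159/2062 = 61508163/40126520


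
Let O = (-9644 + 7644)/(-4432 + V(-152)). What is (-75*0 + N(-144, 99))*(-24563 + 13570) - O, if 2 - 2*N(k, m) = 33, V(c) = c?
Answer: 195268159/1146 ≈ 1.7039e+5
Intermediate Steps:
N(k, m) = -31/2 (N(k, m) = 1 - ½*33 = 1 - 33/2 = -31/2)
O = 250/573 (O = (-9644 + 7644)/(-4432 - 152) = -2000/(-4584) = -2000*(-1/4584) = 250/573 ≈ 0.43630)
(-75*0 + N(-144, 99))*(-24563 + 13570) - O = (-75*0 - 31/2)*(-24563 + 13570) - 1*250/573 = (0 - 31/2)*(-10993) - 250/573 = -31/2*(-10993) - 250/573 = 340783/2 - 250/573 = 195268159/1146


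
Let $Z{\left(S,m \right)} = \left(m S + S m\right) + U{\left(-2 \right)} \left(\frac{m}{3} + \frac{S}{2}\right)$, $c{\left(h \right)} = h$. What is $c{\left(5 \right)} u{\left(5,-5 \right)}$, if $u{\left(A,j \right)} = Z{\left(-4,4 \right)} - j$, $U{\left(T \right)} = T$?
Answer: $- \frac{385}{3} \approx -128.33$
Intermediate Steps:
$Z{\left(S,m \right)} = - S - \frac{2 m}{3} + 2 S m$ ($Z{\left(S,m \right)} = \left(m S + S m\right) - 2 \left(\frac{m}{3} + \frac{S}{2}\right) = \left(S m + S m\right) - 2 \left(m \frac{1}{3} + S \frac{1}{2}\right) = 2 S m - 2 \left(\frac{m}{3} + \frac{S}{2}\right) = 2 S m - 2 \left(\frac{S}{2} + \frac{m}{3}\right) = 2 S m - \left(S + \frac{2 m}{3}\right) = - S - \frac{2 m}{3} + 2 S m$)
$u{\left(A,j \right)} = - \frac{92}{3} - j$ ($u{\left(A,j \right)} = \left(\left(-1\right) \left(-4\right) - \frac{8}{3} + 2 \left(-4\right) 4\right) - j = \left(4 - \frac{8}{3} - 32\right) - j = - \frac{92}{3} - j$)
$c{\left(5 \right)} u{\left(5,-5 \right)} = 5 \left(- \frac{92}{3} - -5\right) = 5 \left(- \frac{92}{3} + 5\right) = 5 \left(- \frac{77}{3}\right) = - \frac{385}{3}$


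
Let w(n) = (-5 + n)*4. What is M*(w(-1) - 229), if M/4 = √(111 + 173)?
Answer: -2024*√71 ≈ -17055.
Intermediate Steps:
w(n) = -20 + 4*n
M = 8*√71 (M = 4*√(111 + 173) = 4*√284 = 4*(2*√71) = 8*√71 ≈ 67.409)
M*(w(-1) - 229) = (8*√71)*((-20 + 4*(-1)) - 229) = (8*√71)*((-20 - 4) - 229) = (8*√71)*(-24 - 229) = (8*√71)*(-253) = -2024*√71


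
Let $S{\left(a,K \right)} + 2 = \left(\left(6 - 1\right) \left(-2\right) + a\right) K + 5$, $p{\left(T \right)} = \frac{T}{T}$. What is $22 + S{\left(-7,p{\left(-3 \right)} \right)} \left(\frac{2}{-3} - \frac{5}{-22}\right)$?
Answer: $\frac{929}{33} \approx 28.152$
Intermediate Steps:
$p{\left(T \right)} = 1$
$S{\left(a,K \right)} = 3 + K \left(-10 + a\right)$ ($S{\left(a,K \right)} = -2 + \left(\left(\left(6 - 1\right) \left(-2\right) + a\right) K + 5\right) = -2 + \left(\left(5 \left(-2\right) + a\right) K + 5\right) = -2 + \left(\left(-10 + a\right) K + 5\right) = -2 + \left(K \left(-10 + a\right) + 5\right) = -2 + \left(5 + K \left(-10 + a\right)\right) = 3 + K \left(-10 + a\right)$)
$22 + S{\left(-7,p{\left(-3 \right)} \right)} \left(\frac{2}{-3} - \frac{5}{-22}\right) = 22 + \left(3 - 10 + 1 \left(-7\right)\right) \left(\frac{2}{-3} - \frac{5}{-22}\right) = 22 + \left(3 - 10 - 7\right) \left(2 \left(- \frac{1}{3}\right) - - \frac{5}{22}\right) = 22 - 14 \left(- \frac{2}{3} + \frac{5}{22}\right) = 22 - - \frac{203}{33} = 22 + \frac{203}{33} = \frac{929}{33}$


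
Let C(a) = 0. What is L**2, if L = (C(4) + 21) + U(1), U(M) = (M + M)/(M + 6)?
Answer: 22201/49 ≈ 453.08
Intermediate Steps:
U(M) = 2*M/(6 + M) (U(M) = (2*M)/(6 + M) = 2*M/(6 + M))
L = 149/7 (L = (0 + 21) + 2*1/(6 + 1) = 21 + 2*1/7 = 21 + 2*1*(1/7) = 21 + 2/7 = 149/7 ≈ 21.286)
L**2 = (149/7)**2 = 22201/49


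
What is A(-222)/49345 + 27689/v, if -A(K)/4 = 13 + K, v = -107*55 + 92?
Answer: -1361470757/285855585 ≈ -4.7628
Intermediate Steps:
v = -5793 (v = -5885 + 92 = -5793)
A(K) = -52 - 4*K (A(K) = -4*(13 + K) = -52 - 4*K)
A(-222)/49345 + 27689/v = (-52 - 4*(-222))/49345 + 27689/(-5793) = (-52 + 888)*(1/49345) + 27689*(-1/5793) = 836*(1/49345) - 27689/5793 = 836/49345 - 27689/5793 = -1361470757/285855585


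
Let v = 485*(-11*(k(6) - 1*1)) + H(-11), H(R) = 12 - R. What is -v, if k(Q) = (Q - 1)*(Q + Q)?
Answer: 314742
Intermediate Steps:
k(Q) = 2*Q*(-1 + Q) (k(Q) = (-1 + Q)*(2*Q) = 2*Q*(-1 + Q))
v = -314742 (v = 485*(-11*(2*6*(-1 + 6) - 1*1)) + (12 - 1*(-11)) = 485*(-11*(2*6*5 - 1)) + (12 + 11) = 485*(-11*(60 - 1)) + 23 = 485*(-11*59) + 23 = 485*(-649) + 23 = -314765 + 23 = -314742)
-v = -1*(-314742) = 314742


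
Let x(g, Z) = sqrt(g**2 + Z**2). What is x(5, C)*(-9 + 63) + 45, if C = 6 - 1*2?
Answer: 45 + 54*sqrt(41) ≈ 390.77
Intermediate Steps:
C = 4 (C = 6 - 2 = 4)
x(g, Z) = sqrt(Z**2 + g**2)
x(5, C)*(-9 + 63) + 45 = sqrt(4**2 + 5**2)*(-9 + 63) + 45 = sqrt(16 + 25)*54 + 45 = sqrt(41)*54 + 45 = 54*sqrt(41) + 45 = 45 + 54*sqrt(41)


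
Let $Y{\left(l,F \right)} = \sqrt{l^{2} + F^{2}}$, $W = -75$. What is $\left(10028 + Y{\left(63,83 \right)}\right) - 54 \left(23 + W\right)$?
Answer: $12836 + \sqrt{10858} \approx 12940.0$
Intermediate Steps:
$Y{\left(l,F \right)} = \sqrt{F^{2} + l^{2}}$
$\left(10028 + Y{\left(63,83 \right)}\right) - 54 \left(23 + W\right) = \left(10028 + \sqrt{83^{2} + 63^{2}}\right) - 54 \left(23 - 75\right) = \left(10028 + \sqrt{6889 + 3969}\right) - -2808 = \left(10028 + \sqrt{10858}\right) + 2808 = 12836 + \sqrt{10858}$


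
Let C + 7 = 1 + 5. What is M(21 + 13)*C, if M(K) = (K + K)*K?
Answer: -2312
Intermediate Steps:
M(K) = 2*K**2 (M(K) = (2*K)*K = 2*K**2)
C = -1 (C = -7 + (1 + 5) = -7 + 6 = -1)
M(21 + 13)*C = (2*(21 + 13)**2)*(-1) = (2*34**2)*(-1) = (2*1156)*(-1) = 2312*(-1) = -2312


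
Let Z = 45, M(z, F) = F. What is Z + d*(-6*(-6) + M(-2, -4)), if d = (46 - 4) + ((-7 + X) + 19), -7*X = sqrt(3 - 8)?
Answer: 1773 - 32*I*sqrt(5)/7 ≈ 1773.0 - 10.222*I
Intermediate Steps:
X = -I*sqrt(5)/7 (X = -sqrt(3 - 8)/7 = -I*sqrt(5)/7 ≈ -0.31944*I)
d = 54 - I*sqrt(5)/7 (d = (46 - 4) + ((-7 - I*sqrt(5)/7) + 19) = 42 + (12 - I*sqrt(5)/7) = 54 - I*sqrt(5)/7 ≈ 54.0 - 0.31944*I)
Z + d*(-6*(-6) + M(-2, -4)) = 45 + (54 - I*sqrt(5)/7)*(-6*(-6) - 4) = 45 + (54 - I*sqrt(5)/7)*(36 - 4) = 45 + (54 - I*sqrt(5)/7)*32 = 45 + (1728 - 32*I*sqrt(5)/7) = 1773 - 32*I*sqrt(5)/7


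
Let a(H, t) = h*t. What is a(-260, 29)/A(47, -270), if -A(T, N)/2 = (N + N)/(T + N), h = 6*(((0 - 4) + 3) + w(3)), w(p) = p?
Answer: -6467/90 ≈ -71.856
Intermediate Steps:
h = 12 (h = 6*(((0 - 4) + 3) + 3) = 6*((-4 + 3) + 3) = 6*(-1 + 3) = 6*2 = 12)
A(T, N) = -4*N/(N + T) (A(T, N) = -2*(N + N)/(T + N) = -2*2*N/(N + T) = -4*N/(N + T))
a(H, t) = 12*t
a(-260, 29)/A(47, -270) = (12*29)/((-4*(-270)/(-270 + 47))) = 348/((-4*(-270)/(-223))) = 348/((-4*(-270)*(-1/223))) = 348/(-1080/223) = 348*(-223/1080) = -6467/90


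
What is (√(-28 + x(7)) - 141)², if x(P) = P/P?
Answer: 19854 - 846*I*√3 ≈ 19854.0 - 1465.3*I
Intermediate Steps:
x(P) = 1
(√(-28 + x(7)) - 141)² = (√(-28 + 1) - 141)² = (√(-27) - 141)² = (3*I*√3 - 141)² = (-141 + 3*I*√3)²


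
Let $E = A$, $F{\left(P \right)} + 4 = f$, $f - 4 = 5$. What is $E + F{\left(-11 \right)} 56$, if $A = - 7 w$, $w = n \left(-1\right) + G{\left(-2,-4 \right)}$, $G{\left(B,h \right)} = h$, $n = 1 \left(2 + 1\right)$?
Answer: $329$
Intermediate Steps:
$n = 3$ ($n = 1 \cdot 3 = 3$)
$w = -7$ ($w = 3 \left(-1\right) - 4 = -3 - 4 = -7$)
$f = 9$ ($f = 4 + 5 = 9$)
$F{\left(P \right)} = 5$ ($F{\left(P \right)} = -4 + 9 = 5$)
$A = 49$ ($A = \left(-7\right) \left(-7\right) = 49$)
$E = 49$
$E + F{\left(-11 \right)} 56 = 49 + 5 \cdot 56 = 49 + 280 = 329$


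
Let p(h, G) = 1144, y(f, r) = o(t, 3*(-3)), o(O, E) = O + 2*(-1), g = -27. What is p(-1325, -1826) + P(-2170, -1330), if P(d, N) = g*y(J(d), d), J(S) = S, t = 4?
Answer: 1090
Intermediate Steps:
o(O, E) = -2 + O (o(O, E) = O - 2 = -2 + O)
y(f, r) = 2 (y(f, r) = -2 + 4 = 2)
P(d, N) = -54 (P(d, N) = -27*2 = -54)
p(-1325, -1826) + P(-2170, -1330) = 1144 - 54 = 1090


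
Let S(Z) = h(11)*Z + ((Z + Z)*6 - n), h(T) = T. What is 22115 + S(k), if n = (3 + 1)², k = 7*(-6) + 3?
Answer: 21202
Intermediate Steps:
k = -39 (k = -42 + 3 = -39)
n = 16 (n = 4² = 16)
S(Z) = -16 + 23*Z (S(Z) = 11*Z + ((Z + Z)*6 - 1*16) = 11*Z + ((2*Z)*6 - 16) = 11*Z + (12*Z - 16) = 11*Z + (-16 + 12*Z) = -16 + 23*Z)
22115 + S(k) = 22115 + (-16 + 23*(-39)) = 22115 + (-16 - 897) = 22115 - 913 = 21202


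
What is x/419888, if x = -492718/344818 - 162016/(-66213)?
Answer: 11620848077/4793322628822896 ≈ 2.4244e-6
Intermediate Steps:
x = 11620848077/11415717117 (x = -492718*1/344818 - 162016*(-1/66213) = -246359/172409 + 162016/66213 = 11620848077/11415717117 ≈ 1.0180)
x/419888 = (11620848077/11415717117)/419888 = (11620848077/11415717117)*(1/419888) = 11620848077/4793322628822896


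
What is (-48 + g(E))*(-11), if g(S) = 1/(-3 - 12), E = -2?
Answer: 7931/15 ≈ 528.73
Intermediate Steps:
g(S) = -1/15 (g(S) = 1/(-15) = -1/15)
(-48 + g(E))*(-11) = (-48 - 1/15)*(-11) = -721/15*(-11) = 7931/15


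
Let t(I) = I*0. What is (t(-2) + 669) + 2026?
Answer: 2695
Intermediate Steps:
t(I) = 0
(t(-2) + 669) + 2026 = (0 + 669) + 2026 = 669 + 2026 = 2695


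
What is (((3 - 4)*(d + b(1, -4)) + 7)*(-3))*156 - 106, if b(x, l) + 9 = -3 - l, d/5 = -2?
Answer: -11806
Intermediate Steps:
d = -10 (d = 5*(-2) = -10)
b(x, l) = -12 - l (b(x, l) = -9 + (-3 - l) = -12 - l)
(((3 - 4)*(d + b(1, -4)) + 7)*(-3))*156 - 106 = (((3 - 4)*(-10 + (-12 - 1*(-4))) + 7)*(-3))*156 - 106 = ((-(-10 + (-12 + 4)) + 7)*(-3))*156 - 106 = ((-(-10 - 8) + 7)*(-3))*156 - 106 = ((-1*(-18) + 7)*(-3))*156 - 106 = ((18 + 7)*(-3))*156 - 106 = (25*(-3))*156 - 106 = -75*156 - 106 = -11700 - 106 = -11806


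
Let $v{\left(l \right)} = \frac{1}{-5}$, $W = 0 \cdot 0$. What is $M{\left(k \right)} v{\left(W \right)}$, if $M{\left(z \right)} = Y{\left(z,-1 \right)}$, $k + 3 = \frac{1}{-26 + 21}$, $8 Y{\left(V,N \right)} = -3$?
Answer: $\frac{3}{40} \approx 0.075$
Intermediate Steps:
$Y{\left(V,N \right)} = - \frac{3}{8}$ ($Y{\left(V,N \right)} = \frac{1}{8} \left(-3\right) = - \frac{3}{8}$)
$W = 0$
$k = - \frac{16}{5}$ ($k = -3 + \frac{1}{-26 + 21} = -3 + \frac{1}{-5} = -3 - \frac{1}{5} = - \frac{16}{5} \approx -3.2$)
$M{\left(z \right)} = - \frac{3}{8}$
$v{\left(l \right)} = - \frac{1}{5}$
$M{\left(k \right)} v{\left(W \right)} = \left(- \frac{3}{8}\right) \left(- \frac{1}{5}\right) = \frac{3}{40}$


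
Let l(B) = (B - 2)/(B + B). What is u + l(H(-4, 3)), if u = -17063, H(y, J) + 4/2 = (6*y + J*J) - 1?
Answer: -153562/9 ≈ -17062.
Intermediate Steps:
H(y, J) = -3 + J² + 6*y (H(y, J) = -2 + ((6*y + J*J) - 1) = -2 + ((6*y + J²) - 1) = -2 + ((J² + 6*y) - 1) = -2 + (-1 + J² + 6*y) = -3 + J² + 6*y)
l(B) = (-2 + B)/(2*B) (l(B) = (-2 + B)/((2*B)) = (-2 + B)*(1/(2*B)) = (-2 + B)/(2*B))
u + l(H(-4, 3)) = -17063 + (-2 + (-3 + 3² + 6*(-4)))/(2*(-3 + 3² + 6*(-4))) = -17063 + (-2 + (-3 + 9 - 24))/(2*(-3 + 9 - 24)) = -17063 + (½)*(-2 - 18)/(-18) = -17063 + (½)*(-1/18)*(-20) = -17063 + 5/9 = -153562/9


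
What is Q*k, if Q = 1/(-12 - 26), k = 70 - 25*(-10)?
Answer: -160/19 ≈ -8.4211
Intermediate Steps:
k = 320 (k = 70 + 250 = 320)
Q = -1/38 (Q = 1/(-38) = -1/38 ≈ -0.026316)
Q*k = -1/38*320 = -160/19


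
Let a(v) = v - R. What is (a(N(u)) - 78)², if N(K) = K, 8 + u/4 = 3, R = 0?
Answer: 9604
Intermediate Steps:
u = -20 (u = -32 + 4*3 = -32 + 12 = -20)
a(v) = v (a(v) = v - 1*0 = v + 0 = v)
(a(N(u)) - 78)² = (-20 - 78)² = (-98)² = 9604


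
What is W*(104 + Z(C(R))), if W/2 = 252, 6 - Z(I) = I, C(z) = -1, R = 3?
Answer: 55944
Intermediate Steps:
Z(I) = 6 - I
W = 504 (W = 2*252 = 504)
W*(104 + Z(C(R))) = 504*(104 + (6 - 1*(-1))) = 504*(104 + (6 + 1)) = 504*(104 + 7) = 504*111 = 55944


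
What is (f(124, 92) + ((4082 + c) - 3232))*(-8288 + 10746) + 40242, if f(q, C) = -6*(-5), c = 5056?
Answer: 14630930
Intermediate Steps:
f(q, C) = 30
(f(124, 92) + ((4082 + c) - 3232))*(-8288 + 10746) + 40242 = (30 + ((4082 + 5056) - 3232))*(-8288 + 10746) + 40242 = (30 + (9138 - 3232))*2458 + 40242 = (30 + 5906)*2458 + 40242 = 5936*2458 + 40242 = 14590688 + 40242 = 14630930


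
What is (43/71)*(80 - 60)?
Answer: 860/71 ≈ 12.113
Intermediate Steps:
(43/71)*(80 - 60) = (43*(1/71))*20 = (43/71)*20 = 860/71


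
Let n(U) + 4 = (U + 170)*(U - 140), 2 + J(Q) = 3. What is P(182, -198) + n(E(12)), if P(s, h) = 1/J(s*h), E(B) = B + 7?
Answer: -22872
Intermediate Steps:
E(B) = 7 + B
J(Q) = 1 (J(Q) = -2 + 3 = 1)
P(s, h) = 1 (P(s, h) = 1/1 = 1)
n(U) = -4 + (-140 + U)*(170 + U) (n(U) = -4 + (U + 170)*(U - 140) = -4 + (170 + U)*(-140 + U) = -4 + (-140 + U)*(170 + U))
P(182, -198) + n(E(12)) = 1 + (-23804 + (7 + 12)² + 30*(7 + 12)) = 1 + (-23804 + 19² + 30*19) = 1 + (-23804 + 361 + 570) = 1 - 22873 = -22872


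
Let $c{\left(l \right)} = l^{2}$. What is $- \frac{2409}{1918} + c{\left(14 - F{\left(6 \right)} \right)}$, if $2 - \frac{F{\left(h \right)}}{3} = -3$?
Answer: $- \frac{491}{1918} \approx -0.256$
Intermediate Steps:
$F{\left(h \right)} = 15$ ($F{\left(h \right)} = 6 - -9 = 6 + 9 = 15$)
$- \frac{2409}{1918} + c{\left(14 - F{\left(6 \right)} \right)} = - \frac{2409}{1918} + \left(14 - 15\right)^{2} = \left(-2409\right) \frac{1}{1918} + \left(14 - 15\right)^{2} = - \frac{2409}{1918} + \left(-1\right)^{2} = - \frac{2409}{1918} + 1 = - \frac{491}{1918}$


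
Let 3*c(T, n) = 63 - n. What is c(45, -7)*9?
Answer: 210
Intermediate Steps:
c(T, n) = 21 - n/3 (c(T, n) = (63 - n)/3 = 21 - n/3)
c(45, -7)*9 = (21 - ⅓*(-7))*9 = (21 + 7/3)*9 = (70/3)*9 = 210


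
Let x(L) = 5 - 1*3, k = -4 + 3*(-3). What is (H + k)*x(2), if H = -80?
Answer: -186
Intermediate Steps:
k = -13 (k = -4 - 9 = -13)
x(L) = 2 (x(L) = 5 - 3 = 2)
(H + k)*x(2) = (-80 - 13)*2 = -93*2 = -186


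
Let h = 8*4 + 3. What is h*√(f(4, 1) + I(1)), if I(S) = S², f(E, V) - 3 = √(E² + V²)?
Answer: 35*√(4 + √17) ≈ 99.754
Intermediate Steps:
f(E, V) = 3 + √(E² + V²)
h = 35 (h = 32 + 3 = 35)
h*√(f(4, 1) + I(1)) = 35*√((3 + √(4² + 1²)) + 1²) = 35*√((3 + √(16 + 1)) + 1) = 35*√((3 + √17) + 1) = 35*√(4 + √17)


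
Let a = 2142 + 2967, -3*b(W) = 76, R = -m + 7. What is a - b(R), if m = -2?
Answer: 15403/3 ≈ 5134.3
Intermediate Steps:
R = 9 (R = -1*(-2) + 7 = 2 + 7 = 9)
b(W) = -76/3 (b(W) = -⅓*76 = -76/3)
a = 5109
a - b(R) = 5109 - 1*(-76/3) = 5109 + 76/3 = 15403/3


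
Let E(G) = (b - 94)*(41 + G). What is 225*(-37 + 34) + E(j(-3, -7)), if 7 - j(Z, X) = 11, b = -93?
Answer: -7594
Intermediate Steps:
j(Z, X) = -4 (j(Z, X) = 7 - 1*11 = 7 - 11 = -4)
E(G) = -7667 - 187*G (E(G) = (-93 - 94)*(41 + G) = -187*(41 + G) = -7667 - 187*G)
225*(-37 + 34) + E(j(-3, -7)) = 225*(-37 + 34) + (-7667 - 187*(-4)) = 225*(-3) + (-7667 + 748) = -675 - 6919 = -7594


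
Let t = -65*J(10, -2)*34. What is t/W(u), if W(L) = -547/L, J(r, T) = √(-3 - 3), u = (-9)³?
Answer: -1611090*I*√6/547 ≈ -7214.5*I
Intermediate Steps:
u = -729
J(r, T) = I*√6 (J(r, T) = √(-6) = I*√6)
t = -2210*I*√6 (t = -65*I*√6*34 = -2210*I*√6 ≈ -5413.4*I)
t/W(u) = (-2210*I*√6)/((-547/(-729))) = (-2210*I*√6)/((-547*(-1/729))) = (-2210*I*√6)/(547/729) = -2210*I*√6*(729/547) = -1611090*I*√6/547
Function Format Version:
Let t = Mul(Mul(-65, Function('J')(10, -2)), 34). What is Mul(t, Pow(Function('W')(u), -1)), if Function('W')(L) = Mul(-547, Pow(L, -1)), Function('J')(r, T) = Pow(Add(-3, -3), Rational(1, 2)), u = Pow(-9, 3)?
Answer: Mul(Rational(-1611090, 547), I, Pow(6, Rational(1, 2))) ≈ Mul(-7214.5, I)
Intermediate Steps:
u = -729
Function('J')(r, T) = Mul(I, Pow(6, Rational(1, 2))) (Function('J')(r, T) = Pow(-6, Rational(1, 2)) = Mul(I, Pow(6, Rational(1, 2))))
t = Mul(-2210, I, Pow(6, Rational(1, 2))) (t = Mul(Mul(-65, Mul(I, Pow(6, Rational(1, 2)))), 34) = Mul(Mul(-65, I, Pow(6, Rational(1, 2))), 34) = Mul(-2210, I, Pow(6, Rational(1, 2))) ≈ Mul(-5413.4, I))
Mul(t, Pow(Function('W')(u), -1)) = Mul(Mul(-2210, I, Pow(6, Rational(1, 2))), Pow(Mul(-547, Pow(-729, -1)), -1)) = Mul(Mul(-2210, I, Pow(6, Rational(1, 2))), Pow(Mul(-547, Rational(-1, 729)), -1)) = Mul(Mul(-2210, I, Pow(6, Rational(1, 2))), Pow(Rational(547, 729), -1)) = Mul(Mul(-2210, I, Pow(6, Rational(1, 2))), Rational(729, 547)) = Mul(Rational(-1611090, 547), I, Pow(6, Rational(1, 2)))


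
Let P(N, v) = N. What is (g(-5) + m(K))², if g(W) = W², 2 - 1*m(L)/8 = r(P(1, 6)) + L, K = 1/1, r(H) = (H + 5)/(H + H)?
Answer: 81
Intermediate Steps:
r(H) = (5 + H)/(2*H) (r(H) = (5 + H)/((2*H)) = (5 + H)*(1/(2*H)) = (5 + H)/(2*H))
K = 1
m(L) = -8 - 8*L (m(L) = 16 - 8*((½)*(5 + 1)/1 + L) = 16 - 8*((½)*1*6 + L) = 16 - 8*(3 + L) = 16 + (-24 - 8*L) = -8 - 8*L)
(g(-5) + m(K))² = ((-5)² + (-8 - 8*1))² = (25 + (-8 - 8))² = (25 - 16)² = 9² = 81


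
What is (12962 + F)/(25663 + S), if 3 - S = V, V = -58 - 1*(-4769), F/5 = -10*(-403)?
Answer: 33112/20955 ≈ 1.5801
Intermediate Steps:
F = 20150 (F = 5*(-10*(-403)) = 5*4030 = 20150)
V = 4711 (V = -58 + 4769 = 4711)
S = -4708 (S = 3 - 1*4711 = 3 - 4711 = -4708)
(12962 + F)/(25663 + S) = (12962 + 20150)/(25663 - 4708) = 33112/20955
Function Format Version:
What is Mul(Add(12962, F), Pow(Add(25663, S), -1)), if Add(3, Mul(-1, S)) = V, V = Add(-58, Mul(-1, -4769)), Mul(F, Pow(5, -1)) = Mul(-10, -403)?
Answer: Rational(33112, 20955) ≈ 1.5801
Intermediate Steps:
F = 20150 (F = Mul(5, Mul(-10, -403)) = Mul(5, 4030) = 20150)
V = 4711 (V = Add(-58, 4769) = 4711)
S = -4708 (S = Add(3, Mul(-1, 4711)) = Add(3, -4711) = -4708)
Mul(Add(12962, F), Pow(Add(25663, S), -1)) = Mul(Add(12962, 20150), Pow(Add(25663, -4708), -1)) = Mul(33112, Pow(20955, -1)) = Mul(33112, Rational(1, 20955)) = Rational(33112, 20955)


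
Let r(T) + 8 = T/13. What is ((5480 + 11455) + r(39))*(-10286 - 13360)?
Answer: -400326780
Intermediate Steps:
r(T) = -8 + T/13
((5480 + 11455) + r(39))*(-10286 - 13360) = ((5480 + 11455) + (-8 + (1/13)*39))*(-10286 - 13360) = (16935 + (-8 + 3))*(-23646) = (16935 - 5)*(-23646) = 16930*(-23646) = -400326780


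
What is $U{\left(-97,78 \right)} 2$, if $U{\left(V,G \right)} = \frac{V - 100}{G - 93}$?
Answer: $\frac{394}{15} \approx 26.267$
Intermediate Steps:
$U{\left(V,G \right)} = \frac{-100 + V}{-93 + G}$
$U{\left(-97,78 \right)} 2 = \frac{-100 - 97}{-93 + 78} \cdot 2 = \frac{1}{-15} \left(-197\right) 2 = \left(- \frac{1}{15}\right) \left(-197\right) 2 = \frac{197}{15} \cdot 2 = \frac{394}{15}$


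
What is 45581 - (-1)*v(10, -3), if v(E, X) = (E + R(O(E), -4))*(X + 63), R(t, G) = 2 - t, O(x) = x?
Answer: 45701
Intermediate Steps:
v(E, X) = 126 + 2*X (v(E, X) = (E + (2 - E))*(X + 63) = 2*(63 + X) = 126 + 2*X)
45581 - (-1)*v(10, -3) = 45581 - (-1)*(126 + 2*(-3)) = 45581 - (-1)*(126 - 6) = 45581 - (-1)*120 = 45581 - 1*(-120) = 45581 + 120 = 45701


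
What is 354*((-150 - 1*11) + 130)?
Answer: -10974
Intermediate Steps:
354*((-150 - 1*11) + 130) = 354*((-150 - 11) + 130) = 354*(-161 + 130) = 354*(-31) = -10974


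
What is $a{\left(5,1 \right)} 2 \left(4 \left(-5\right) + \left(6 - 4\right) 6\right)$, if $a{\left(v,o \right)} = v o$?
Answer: $-80$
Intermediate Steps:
$a{\left(v,o \right)} = o v$
$a{\left(5,1 \right)} 2 \left(4 \left(-5\right) + \left(6 - 4\right) 6\right) = 1 \cdot 5 \cdot 2 \left(4 \left(-5\right) + \left(6 - 4\right) 6\right) = 5 \cdot 2 \left(-20 + 2 \cdot 6\right) = 10 \left(-20 + 12\right) = 10 \left(-8\right) = -80$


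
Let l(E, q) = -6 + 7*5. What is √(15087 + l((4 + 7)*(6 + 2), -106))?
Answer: 2*√3779 ≈ 122.95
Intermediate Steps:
l(E, q) = 29 (l(E, q) = -6 + 35 = 29)
√(15087 + l((4 + 7)*(6 + 2), -106)) = √(15087 + 29) = √15116 = 2*√3779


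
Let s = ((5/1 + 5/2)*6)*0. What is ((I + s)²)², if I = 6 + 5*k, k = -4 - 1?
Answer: 130321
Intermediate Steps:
k = -5
I = -19 (I = 6 + 5*(-5) = 6 - 25 = -19)
s = 0 (s = ((5*1 + 5*(½))*6)*0 = ((5 + 5/2)*6)*0 = ((15/2)*6)*0 = 45*0 = 0)
((I + s)²)² = ((-19 + 0)²)² = ((-19)²)² = 361² = 130321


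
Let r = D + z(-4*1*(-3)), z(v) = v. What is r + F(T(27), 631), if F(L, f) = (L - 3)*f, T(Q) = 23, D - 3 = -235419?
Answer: -222784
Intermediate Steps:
D = -235416 (D = 3 - 235419 = -235416)
F(L, f) = f*(-3 + L) (F(L, f) = (-3 + L)*f = f*(-3 + L))
r = -235404 (r = -235416 - 4*1*(-3) = -235416 - 4*(-3) = -235416 + 12 = -235404)
r + F(T(27), 631) = -235404 + 631*(-3 + 23) = -235404 + 631*20 = -235404 + 12620 = -222784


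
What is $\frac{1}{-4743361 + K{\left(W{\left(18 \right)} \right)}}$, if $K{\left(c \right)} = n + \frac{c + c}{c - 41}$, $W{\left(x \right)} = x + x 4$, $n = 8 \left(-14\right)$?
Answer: $- \frac{49}{232429997} \approx -2.1082 \cdot 10^{-7}$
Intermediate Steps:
$n = -112$
$W{\left(x \right)} = 5 x$ ($W{\left(x \right)} = x + 4 x = 5 x$)
$K{\left(c \right)} = -112 + \frac{2 c}{-41 + c}$ ($K{\left(c \right)} = -112 + \frac{c + c}{c - 41} = -112 + \frac{2 c}{-41 + c}$)
$\frac{1}{-4743361 + K{\left(W{\left(18 \right)} \right)}} = \frac{1}{-4743361 + \frac{2 \left(2296 - 55 \cdot 5 \cdot 18\right)}{-41 + 5 \cdot 18}} = \frac{1}{-4743361 + \frac{2 \left(2296 - 4950\right)}{-41 + 90}} = \frac{1}{-4743361 + \frac{2 \left(2296 - 4950\right)}{49}} = \frac{1}{-4743361 + 2 \cdot \frac{1}{49} \left(-2654\right)} = \frac{1}{-4743361 - \frac{5308}{49}} = \frac{1}{- \frac{232429997}{49}} = - \frac{49}{232429997}$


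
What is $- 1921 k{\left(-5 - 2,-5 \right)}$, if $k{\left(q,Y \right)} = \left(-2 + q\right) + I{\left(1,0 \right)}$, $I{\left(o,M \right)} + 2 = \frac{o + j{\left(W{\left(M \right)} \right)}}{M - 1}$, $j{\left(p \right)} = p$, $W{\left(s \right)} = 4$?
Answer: $30736$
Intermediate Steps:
$I{\left(o,M \right)} = -2 + \frac{4 + o}{-1 + M}$ ($I{\left(o,M \right)} = -2 + \frac{o + 4}{M - 1} = -2 + \frac{4 + o}{-1 + M}$)
$k{\left(q,Y \right)} = -9 + q$ ($k{\left(q,Y \right)} = \left(-2 + q\right) + \frac{6 + 1 - 0}{-1 + 0} = \left(-2 + q\right) + \frac{6 + 1 + 0}{-1} = \left(-2 + q\right) - 7 = -9 + q$)
$- 1921 k{\left(-5 - 2,-5 \right)} = - 1921 \left(-9 - 7\right) = \left(-1921\right) \left(-16\right) = 30736$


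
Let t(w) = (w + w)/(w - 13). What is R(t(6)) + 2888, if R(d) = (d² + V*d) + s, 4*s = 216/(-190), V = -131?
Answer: 14501377/4655 ≈ 3115.2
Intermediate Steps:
s = -27/95 (s = (216/(-190))/4 = (216*(-1/190))/4 = (¼)*(-108/95) = -27/95 ≈ -0.28421)
t(w) = 2*w/(-13 + w) (t(w) = (2*w)/(-13 + w) = 2*w/(-13 + w))
R(d) = -27/95 + d² - 131*d (R(d) = (d² - 131*d) - 27/95 = -27/95 + d² - 131*d)
R(t(6)) + 2888 = (-27/95 + (2*6/(-13 + 6))² - 262*6/(-13 + 6)) + 2888 = (-27/95 + (2*6/(-7))² - 262*6/(-7)) + 2888 = (-27/95 + (2*6*(-⅐))² - 262*6*(-1)/7) + 2888 = (-27/95 + (-12/7)² - 131*(-12/7)) + 2888 = (-27/95 + 144/49 + 1572/7) + 2888 = 1057737/4655 + 2888 = 14501377/4655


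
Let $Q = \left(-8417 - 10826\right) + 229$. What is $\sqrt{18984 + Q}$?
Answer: $i \sqrt{30} \approx 5.4772 i$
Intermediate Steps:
$Q = -19014$ ($Q = -19243 + 229 = -19014$)
$\sqrt{18984 + Q} = \sqrt{18984 - 19014} = \sqrt{-30} = i \sqrt{30}$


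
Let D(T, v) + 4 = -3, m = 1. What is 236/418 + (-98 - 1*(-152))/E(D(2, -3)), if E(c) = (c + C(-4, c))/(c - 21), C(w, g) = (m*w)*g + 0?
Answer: -14930/209 ≈ -71.435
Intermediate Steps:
C(w, g) = g*w (C(w, g) = (1*w)*g + 0 = w*g + 0 = g*w + 0 = g*w)
D(T, v) = -7 (D(T, v) = -4 - 3 = -7)
E(c) = -3*c/(-21 + c) (E(c) = (c + c*(-4))/(c - 21) = (c - 4*c)/(-21 + c) = (-3*c)/(-21 + c) = -3*c/(-21 + c))
236/418 + (-98 - 1*(-152))/E(D(2, -3)) = 236/418 + (-98 - 1*(-152))/((-3*(-7)/(-21 - 7))) = 236*(1/418) + (-98 + 152)/((-3*(-7)/(-28))) = 118/209 + 54/((-3*(-7)*(-1/28))) = 118/209 + 54/(-¾) = 118/209 + 54*(-4/3) = 118/209 - 72 = -14930/209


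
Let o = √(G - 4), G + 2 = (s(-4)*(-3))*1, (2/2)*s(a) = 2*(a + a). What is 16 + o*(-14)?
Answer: 16 - 14*√42 ≈ -74.730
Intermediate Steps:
s(a) = 4*a (s(a) = 2*(a + a) = 2*(2*a) = 4*a)
G = 46 (G = -2 + ((4*(-4))*(-3))*1 = -2 - 16*(-3)*1 = -2 + 48*1 = -2 + 48 = 46)
o = √42 (o = √(46 - 4) = √42 ≈ 6.4807)
16 + o*(-14) = 16 + √42*(-14) = 16 - 14*√42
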